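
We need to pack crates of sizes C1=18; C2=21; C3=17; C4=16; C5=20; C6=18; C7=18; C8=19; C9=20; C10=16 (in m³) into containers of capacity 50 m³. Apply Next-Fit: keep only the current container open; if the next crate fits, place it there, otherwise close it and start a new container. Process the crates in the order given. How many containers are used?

5

container 1: place C1 (18 m³), 32 m³ left
container 1: place C2 (21 m³), 11 m³ left
container 2: place C3 (17 m³), 33 m³ left
container 2: place C4 (16 m³), 17 m³ left
container 3: place C5 (20 m³), 30 m³ left
container 3: place C6 (18 m³), 12 m³ left
container 4: place C7 (18 m³), 32 m³ left
container 4: place C8 (19 m³), 13 m³ left
container 5: place C9 (20 m³), 30 m³ left
container 5: place C10 (16 m³), 14 m³ left
Final containers: [18,21] [17,16] [20,18] [18,19] [20,16].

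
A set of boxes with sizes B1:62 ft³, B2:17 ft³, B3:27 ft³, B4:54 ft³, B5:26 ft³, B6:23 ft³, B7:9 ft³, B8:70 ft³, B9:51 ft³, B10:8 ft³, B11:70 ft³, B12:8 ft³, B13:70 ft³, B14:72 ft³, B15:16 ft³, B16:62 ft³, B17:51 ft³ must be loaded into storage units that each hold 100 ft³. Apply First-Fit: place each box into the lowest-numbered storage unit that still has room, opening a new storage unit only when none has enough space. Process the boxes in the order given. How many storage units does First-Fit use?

storage unit 1: place B1 (62 ft³), 38 ft³ left
storage unit 1: place B2 (17 ft³), 21 ft³ left
storage unit 2: place B3 (27 ft³), 73 ft³ left
storage unit 2: place B4 (54 ft³), 19 ft³ left
storage unit 3: place B5 (26 ft³), 74 ft³ left
storage unit 3: place B6 (23 ft³), 51 ft³ left
storage unit 1: place B7 (9 ft³), 12 ft³ left
storage unit 4: place B8 (70 ft³), 30 ft³ left
storage unit 3: place B9 (51 ft³), 0 ft³ left
storage unit 1: place B10 (8 ft³), 4 ft³ left
storage unit 5: place B11 (70 ft³), 30 ft³ left
storage unit 2: place B12 (8 ft³), 11 ft³ left
storage unit 6: place B13 (70 ft³), 30 ft³ left
storage unit 7: place B14 (72 ft³), 28 ft³ left
storage unit 4: place B15 (16 ft³), 14 ft³ left
storage unit 8: place B16 (62 ft³), 38 ft³ left
storage unit 9: place B17 (51 ft³), 49 ft³ left

9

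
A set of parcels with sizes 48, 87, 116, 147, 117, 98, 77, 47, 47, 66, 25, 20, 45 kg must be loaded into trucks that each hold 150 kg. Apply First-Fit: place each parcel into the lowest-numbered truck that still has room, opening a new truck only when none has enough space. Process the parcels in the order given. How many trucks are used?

48 kg → truck 1 (remaining 102 kg)
87 kg → truck 1 (remaining 15 kg)
116 kg → truck 2 (remaining 34 kg)
147 kg → truck 3 (remaining 3 kg)
117 kg → truck 4 (remaining 33 kg)
98 kg → truck 5 (remaining 52 kg)
77 kg → truck 6 (remaining 73 kg)
47 kg → truck 5 (remaining 5 kg)
47 kg → truck 6 (remaining 26 kg)
66 kg → truck 7 (remaining 84 kg)
25 kg → truck 2 (remaining 9 kg)
20 kg → truck 4 (remaining 13 kg)
45 kg → truck 7 (remaining 39 kg)

7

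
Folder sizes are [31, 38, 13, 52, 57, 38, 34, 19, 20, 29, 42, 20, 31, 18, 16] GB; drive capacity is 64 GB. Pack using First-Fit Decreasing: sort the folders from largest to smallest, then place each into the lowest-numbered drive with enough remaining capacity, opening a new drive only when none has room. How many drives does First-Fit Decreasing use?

Sorted descending: 57, 52, 42, 38, 38, 34, 31, 31, 29, 20, 20, 19, 18, 16, 13.
drive 1: place 57 GB, 7 GB left
drive 2: place 52 GB, 12 GB left
drive 3: place 42 GB, 22 GB left
drive 4: place 38 GB, 26 GB left
drive 5: place 38 GB, 26 GB left
drive 6: place 34 GB, 30 GB left
drive 7: place 31 GB, 33 GB left
drive 7: place 31 GB, 2 GB left
drive 6: place 29 GB, 1 GB left
drive 3: place 20 GB, 2 GB left
drive 4: place 20 GB, 6 GB left
drive 5: place 19 GB, 7 GB left
drive 8: place 18 GB, 46 GB left
drive 8: place 16 GB, 30 GB left
drive 8: place 13 GB, 17 GB left
Final drives: [57] [52] [42,20] [38,20] [38,19] [34,29] [31,31] [18,16,13].

8 drives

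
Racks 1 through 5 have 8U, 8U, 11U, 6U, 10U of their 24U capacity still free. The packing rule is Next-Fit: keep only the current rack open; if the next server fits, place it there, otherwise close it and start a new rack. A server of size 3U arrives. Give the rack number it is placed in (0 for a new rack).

5

Next-Fit only looks at rack 5, which has 10U free.
3U fits there.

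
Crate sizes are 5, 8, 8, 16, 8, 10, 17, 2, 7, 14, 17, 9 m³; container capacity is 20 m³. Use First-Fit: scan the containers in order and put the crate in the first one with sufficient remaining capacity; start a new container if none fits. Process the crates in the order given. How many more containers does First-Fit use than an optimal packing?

1

First-Fit: [5,8,2] [8,8] [16] [10,7] [17] [14] [17] [9] → 8 containers.
Total size 121 m³; any packing needs at least ⌈121/20⌉ = 7 containers.
An optimal packing achieves that bound: [17,2] [17] [16] [14,5] [10,9] [8,8] [8,7] → 7 containers.
Excess: 8 − 7 = 1.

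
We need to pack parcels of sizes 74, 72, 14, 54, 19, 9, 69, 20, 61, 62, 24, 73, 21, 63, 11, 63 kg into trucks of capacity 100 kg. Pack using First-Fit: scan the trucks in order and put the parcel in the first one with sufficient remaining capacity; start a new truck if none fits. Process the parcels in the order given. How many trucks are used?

9 trucks

Put 74 kg in truck 1; 26 kg remain.
Put 72 kg in truck 2; 28 kg remain.
Put 14 kg in truck 1; 12 kg remain.
Put 54 kg in truck 3; 46 kg remain.
Put 19 kg in truck 2; 9 kg remain.
Put 9 kg in truck 1; 3 kg remain.
Put 69 kg in truck 4; 31 kg remain.
Put 20 kg in truck 3; 26 kg remain.
Put 61 kg in truck 5; 39 kg remain.
Put 62 kg in truck 6; 38 kg remain.
Put 24 kg in truck 3; 2 kg remain.
Put 73 kg in truck 7; 27 kg remain.
Put 21 kg in truck 4; 10 kg remain.
Put 63 kg in truck 8; 37 kg remain.
Put 11 kg in truck 5; 28 kg remain.
Put 63 kg in truck 9; 37 kg remain.
Final trucks: [74,14,9] [72,19] [54,20,24] [69,21] [61,11] [62] [73] [63] [63].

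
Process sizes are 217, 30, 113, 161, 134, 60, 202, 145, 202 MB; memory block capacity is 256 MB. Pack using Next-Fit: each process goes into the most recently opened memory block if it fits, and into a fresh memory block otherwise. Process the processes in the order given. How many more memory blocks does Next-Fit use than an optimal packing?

Next-Fit: [217,30] [113] [161] [134,60] [202] [145] [202] → 7 memory blocks.
6 processes exceed 128 MB (half the capacity), and no two of those can share a memory block, so at least 6 memory blocks are needed.
An optimal packing achieves that bound: [217,30] [202] [202] [161,60] [145] [134,113] → 6 memory blocks.
Excess: 7 − 6 = 1.

1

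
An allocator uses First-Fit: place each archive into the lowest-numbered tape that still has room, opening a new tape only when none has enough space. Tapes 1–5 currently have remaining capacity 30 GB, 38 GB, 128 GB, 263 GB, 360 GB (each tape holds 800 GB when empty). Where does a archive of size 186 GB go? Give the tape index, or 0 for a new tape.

4

Tapes with room: tape 4 (263 GB), tape 5 (360 GB).
The first with room is tape 4.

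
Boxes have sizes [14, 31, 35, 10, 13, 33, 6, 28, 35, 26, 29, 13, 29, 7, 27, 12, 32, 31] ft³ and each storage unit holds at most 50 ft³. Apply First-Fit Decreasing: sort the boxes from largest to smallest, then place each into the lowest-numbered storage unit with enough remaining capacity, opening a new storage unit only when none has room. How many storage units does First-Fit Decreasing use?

11

Sorted descending: 35, 35, 33, 32, 31, 31, 29, 29, 28, 27, 26, 14, 13, 13, 12, 10, 7, 6.
Put 35 ft³ in storage unit 1; 15 ft³ remain.
Put 35 ft³ in storage unit 2; 15 ft³ remain.
Put 33 ft³ in storage unit 3; 17 ft³ remain.
Put 32 ft³ in storage unit 4; 18 ft³ remain.
Put 31 ft³ in storage unit 5; 19 ft³ remain.
Put 31 ft³ in storage unit 6; 19 ft³ remain.
Put 29 ft³ in storage unit 7; 21 ft³ remain.
Put 29 ft³ in storage unit 8; 21 ft³ remain.
Put 28 ft³ in storage unit 9; 22 ft³ remain.
Put 27 ft³ in storage unit 10; 23 ft³ remain.
Put 26 ft³ in storage unit 11; 24 ft³ remain.
Put 14 ft³ in storage unit 1; 1 ft³ remain.
Put 13 ft³ in storage unit 2; 2 ft³ remain.
Put 13 ft³ in storage unit 3; 4 ft³ remain.
Put 12 ft³ in storage unit 4; 6 ft³ remain.
Put 10 ft³ in storage unit 5; 9 ft³ remain.
Put 7 ft³ in storage unit 5; 2 ft³ remain.
Put 6 ft³ in storage unit 4; 0 ft³ remain.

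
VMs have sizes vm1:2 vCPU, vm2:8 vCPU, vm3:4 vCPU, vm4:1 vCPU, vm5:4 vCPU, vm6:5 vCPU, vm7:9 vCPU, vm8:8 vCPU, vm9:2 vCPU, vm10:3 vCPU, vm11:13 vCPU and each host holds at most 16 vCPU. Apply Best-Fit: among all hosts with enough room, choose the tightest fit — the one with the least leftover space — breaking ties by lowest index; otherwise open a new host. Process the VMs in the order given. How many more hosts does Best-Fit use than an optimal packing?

1

Best-Fit: [2,8,4,1] [4,5,2,3] [9] [8] [13] → 5 hosts.
Total size 59 vCPU; any packing needs at least ⌈59/16⌉ = 4 hosts.
An optimal packing achieves that bound: [13,3] [9,5,2] [8,8] [4,4,2,1] → 4 hosts.
Excess: 5 − 4 = 1.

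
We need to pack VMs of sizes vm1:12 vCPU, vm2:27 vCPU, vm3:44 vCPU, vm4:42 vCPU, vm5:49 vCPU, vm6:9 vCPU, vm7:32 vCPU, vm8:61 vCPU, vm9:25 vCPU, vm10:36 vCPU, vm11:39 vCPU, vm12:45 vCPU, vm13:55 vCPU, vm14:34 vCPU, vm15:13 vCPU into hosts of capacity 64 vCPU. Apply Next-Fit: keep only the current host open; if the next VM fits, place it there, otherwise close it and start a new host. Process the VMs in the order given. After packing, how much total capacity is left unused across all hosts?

181

Put vm1 (12 vCPU) in host 1; 52 vCPU remain.
Put vm2 (27 vCPU) in host 1; 25 vCPU remain.
Put vm3 (44 vCPU) in host 2; 20 vCPU remain.
Put vm4 (42 vCPU) in host 3; 22 vCPU remain.
Put vm5 (49 vCPU) in host 4; 15 vCPU remain.
Put vm6 (9 vCPU) in host 4; 6 vCPU remain.
Put vm7 (32 vCPU) in host 5; 32 vCPU remain.
Put vm8 (61 vCPU) in host 6; 3 vCPU remain.
Put vm9 (25 vCPU) in host 7; 39 vCPU remain.
Put vm10 (36 vCPU) in host 7; 3 vCPU remain.
Put vm11 (39 vCPU) in host 8; 25 vCPU remain.
Put vm12 (45 vCPU) in host 9; 19 vCPU remain.
Put vm13 (55 vCPU) in host 10; 9 vCPU remain.
Put vm14 (34 vCPU) in host 11; 30 vCPU remain.
Put vm15 (13 vCPU) in host 11; 17 vCPU remain.
11 hosts × 64 vCPU = 704 vCPU; used 523 vCPU; unused 181 vCPU.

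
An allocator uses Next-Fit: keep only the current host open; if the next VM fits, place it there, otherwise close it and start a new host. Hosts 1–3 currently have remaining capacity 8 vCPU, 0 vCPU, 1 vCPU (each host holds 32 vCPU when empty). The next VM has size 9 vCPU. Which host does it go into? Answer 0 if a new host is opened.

Next-Fit only looks at host 3, which has 1 vCPU free.
9 vCPU does not fit, so a new host is opened.

0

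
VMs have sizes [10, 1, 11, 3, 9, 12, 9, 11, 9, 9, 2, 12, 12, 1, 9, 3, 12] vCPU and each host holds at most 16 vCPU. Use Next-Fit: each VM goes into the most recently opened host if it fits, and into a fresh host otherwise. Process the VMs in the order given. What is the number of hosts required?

Put 10 vCPU in host 1; 6 vCPU remain.
Put 1 vCPU in host 1; 5 vCPU remain.
Put 11 vCPU in host 2; 5 vCPU remain.
Put 3 vCPU in host 2; 2 vCPU remain.
Put 9 vCPU in host 3; 7 vCPU remain.
Put 12 vCPU in host 4; 4 vCPU remain.
Put 9 vCPU in host 5; 7 vCPU remain.
Put 11 vCPU in host 6; 5 vCPU remain.
Put 9 vCPU in host 7; 7 vCPU remain.
Put 9 vCPU in host 8; 7 vCPU remain.
Put 2 vCPU in host 8; 5 vCPU remain.
Put 12 vCPU in host 9; 4 vCPU remain.
Put 12 vCPU in host 10; 4 vCPU remain.
Put 1 vCPU in host 10; 3 vCPU remain.
Put 9 vCPU in host 11; 7 vCPU remain.
Put 3 vCPU in host 11; 4 vCPU remain.
Put 12 vCPU in host 12; 4 vCPU remain.

12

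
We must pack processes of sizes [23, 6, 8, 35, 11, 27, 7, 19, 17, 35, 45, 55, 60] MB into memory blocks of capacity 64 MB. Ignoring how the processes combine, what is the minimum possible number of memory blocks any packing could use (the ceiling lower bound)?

6 memory blocks

Total size = 23 + 6 + 8 + 35 + 11 + 27 + 7 + 19 + 17 + 35 + 45 + 55 + 60 = 348 MB.
⌈348 / 64⌉ = 6.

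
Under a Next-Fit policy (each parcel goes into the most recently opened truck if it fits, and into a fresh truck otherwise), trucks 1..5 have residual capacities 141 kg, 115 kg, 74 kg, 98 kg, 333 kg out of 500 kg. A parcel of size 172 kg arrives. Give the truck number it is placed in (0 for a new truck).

Next-Fit only looks at truck 5, which has 333 kg free.
172 kg fits there.

5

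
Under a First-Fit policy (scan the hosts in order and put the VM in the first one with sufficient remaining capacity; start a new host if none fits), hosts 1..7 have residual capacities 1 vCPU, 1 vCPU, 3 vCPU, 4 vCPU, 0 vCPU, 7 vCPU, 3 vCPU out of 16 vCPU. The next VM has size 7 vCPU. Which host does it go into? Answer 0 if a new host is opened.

Hosts with room: host 6 (7 vCPU).
The first with room is host 6.

6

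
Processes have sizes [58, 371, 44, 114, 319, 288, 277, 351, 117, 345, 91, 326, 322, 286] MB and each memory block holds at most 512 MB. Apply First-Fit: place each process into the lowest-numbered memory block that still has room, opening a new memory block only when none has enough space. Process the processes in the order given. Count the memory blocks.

memory block 1: place 58 MB, 454 MB left
memory block 1: place 371 MB, 83 MB left
memory block 1: place 44 MB, 39 MB left
memory block 2: place 114 MB, 398 MB left
memory block 2: place 319 MB, 79 MB left
memory block 3: place 288 MB, 224 MB left
memory block 4: place 277 MB, 235 MB left
memory block 5: place 351 MB, 161 MB left
memory block 3: place 117 MB, 107 MB left
memory block 6: place 345 MB, 167 MB left
memory block 3: place 91 MB, 16 MB left
memory block 7: place 326 MB, 186 MB left
memory block 8: place 322 MB, 190 MB left
memory block 9: place 286 MB, 226 MB left
Final memory blocks: [58,371,44] [114,319] [288,117,91] [277] [351] [345] [326] [322] [286].

9 memory blocks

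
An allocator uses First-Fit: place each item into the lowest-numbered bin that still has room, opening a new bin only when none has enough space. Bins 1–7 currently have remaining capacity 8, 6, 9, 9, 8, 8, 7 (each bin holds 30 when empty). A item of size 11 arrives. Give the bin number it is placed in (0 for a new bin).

No bin has ≥ 11 free, so a new bin is opened.

0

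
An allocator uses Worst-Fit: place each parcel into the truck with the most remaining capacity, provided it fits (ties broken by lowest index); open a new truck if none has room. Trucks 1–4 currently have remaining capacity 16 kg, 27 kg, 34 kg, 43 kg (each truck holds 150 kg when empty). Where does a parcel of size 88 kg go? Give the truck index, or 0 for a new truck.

0

No truck has ≥ 88 kg free, so a new truck is opened.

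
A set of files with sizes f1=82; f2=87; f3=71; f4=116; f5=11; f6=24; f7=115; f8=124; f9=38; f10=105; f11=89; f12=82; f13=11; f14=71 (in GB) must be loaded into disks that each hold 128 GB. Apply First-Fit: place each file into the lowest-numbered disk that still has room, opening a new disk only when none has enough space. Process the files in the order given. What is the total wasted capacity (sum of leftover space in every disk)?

Put f1 (82 GB) in disk 1; 46 GB remain.
Put f2 (87 GB) in disk 2; 41 GB remain.
Put f3 (71 GB) in disk 3; 57 GB remain.
Put f4 (116 GB) in disk 4; 12 GB remain.
Put f5 (11 GB) in disk 1; 35 GB remain.
Put f6 (24 GB) in disk 1; 11 GB remain.
Put f7 (115 GB) in disk 5; 13 GB remain.
Put f8 (124 GB) in disk 6; 4 GB remain.
Put f9 (38 GB) in disk 2; 3 GB remain.
Put f10 (105 GB) in disk 7; 23 GB remain.
Put f11 (89 GB) in disk 8; 39 GB remain.
Put f12 (82 GB) in disk 9; 46 GB remain.
Put f13 (11 GB) in disk 1; 0 GB remain.
Put f14 (71 GB) in disk 10; 57 GB remain.
10 disks × 128 GB = 1280 GB; used 1026 GB; unused 254 GB.

254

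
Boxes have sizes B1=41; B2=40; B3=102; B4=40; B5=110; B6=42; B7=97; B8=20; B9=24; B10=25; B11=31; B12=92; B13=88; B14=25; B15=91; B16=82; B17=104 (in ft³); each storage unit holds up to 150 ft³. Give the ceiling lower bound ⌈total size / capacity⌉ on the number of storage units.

Total size = 41 + 40 + 102 + 40 + 110 + 42 + 97 + 20 + 24 + 25 + 31 + 92 + 88 + 25 + 91 + 82 + 104 = 1054 ft³.
⌈1054 / 150⌉ = 8.

8 storage units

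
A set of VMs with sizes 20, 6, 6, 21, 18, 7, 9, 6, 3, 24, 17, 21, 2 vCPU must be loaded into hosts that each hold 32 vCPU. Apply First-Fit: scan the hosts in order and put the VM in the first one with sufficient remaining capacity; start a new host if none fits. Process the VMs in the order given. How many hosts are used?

6

host 1: place 20 vCPU, 12 vCPU left
host 1: place 6 vCPU, 6 vCPU left
host 1: place 6 vCPU, 0 vCPU left
host 2: place 21 vCPU, 11 vCPU left
host 3: place 18 vCPU, 14 vCPU left
host 2: place 7 vCPU, 4 vCPU left
host 3: place 9 vCPU, 5 vCPU left
host 4: place 6 vCPU, 26 vCPU left
host 2: place 3 vCPU, 1 vCPU left
host 4: place 24 vCPU, 2 vCPU left
host 5: place 17 vCPU, 15 vCPU left
host 6: place 21 vCPU, 11 vCPU left
host 3: place 2 vCPU, 3 vCPU left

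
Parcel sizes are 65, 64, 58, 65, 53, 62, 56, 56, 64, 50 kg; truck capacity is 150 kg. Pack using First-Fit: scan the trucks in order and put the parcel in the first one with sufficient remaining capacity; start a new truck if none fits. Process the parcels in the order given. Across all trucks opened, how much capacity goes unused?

truck 1: place 65 kg, 85 kg left
truck 1: place 64 kg, 21 kg left
truck 2: place 58 kg, 92 kg left
truck 2: place 65 kg, 27 kg left
truck 3: place 53 kg, 97 kg left
truck 3: place 62 kg, 35 kg left
truck 4: place 56 kg, 94 kg left
truck 4: place 56 kg, 38 kg left
truck 5: place 64 kg, 86 kg left
truck 5: place 50 kg, 36 kg left
5 trucks × 150 kg = 750 kg; used 593 kg; unused 157 kg.

157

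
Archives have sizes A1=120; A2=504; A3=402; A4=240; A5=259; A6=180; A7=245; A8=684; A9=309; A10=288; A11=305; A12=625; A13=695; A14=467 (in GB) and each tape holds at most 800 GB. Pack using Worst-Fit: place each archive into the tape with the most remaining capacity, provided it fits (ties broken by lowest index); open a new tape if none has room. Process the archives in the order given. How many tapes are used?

A1 (120 GB) → tape 1 (remaining 680 GB)
A2 (504 GB) → tape 1 (remaining 176 GB)
A3 (402 GB) → tape 2 (remaining 398 GB)
A4 (240 GB) → tape 2 (remaining 158 GB)
A5 (259 GB) → tape 3 (remaining 541 GB)
A6 (180 GB) → tape 3 (remaining 361 GB)
A7 (245 GB) → tape 3 (remaining 116 GB)
A8 (684 GB) → tape 4 (remaining 116 GB)
A9 (309 GB) → tape 5 (remaining 491 GB)
A10 (288 GB) → tape 5 (remaining 203 GB)
A11 (305 GB) → tape 6 (remaining 495 GB)
A12 (625 GB) → tape 7 (remaining 175 GB)
A13 (695 GB) → tape 8 (remaining 105 GB)
A14 (467 GB) → tape 6 (remaining 28 GB)
Final tapes: [120,504] [402,240] [259,180,245] [684] [309,288] [305,467] [625] [695].

8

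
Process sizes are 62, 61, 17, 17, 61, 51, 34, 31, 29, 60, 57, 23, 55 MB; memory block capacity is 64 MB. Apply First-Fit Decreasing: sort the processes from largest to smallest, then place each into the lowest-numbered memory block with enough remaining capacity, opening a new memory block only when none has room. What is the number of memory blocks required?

Sorted descending: 62, 61, 61, 60, 57, 55, 51, 34, 31, 29, 23, 17, 17.
memory block 1: place 62 MB, 2 MB left
memory block 2: place 61 MB, 3 MB left
memory block 3: place 61 MB, 3 MB left
memory block 4: place 60 MB, 4 MB left
memory block 5: place 57 MB, 7 MB left
memory block 6: place 55 MB, 9 MB left
memory block 7: place 51 MB, 13 MB left
memory block 8: place 34 MB, 30 MB left
memory block 9: place 31 MB, 33 MB left
memory block 8: place 29 MB, 1 MB left
memory block 9: place 23 MB, 10 MB left
memory block 10: place 17 MB, 47 MB left
memory block 10: place 17 MB, 30 MB left

10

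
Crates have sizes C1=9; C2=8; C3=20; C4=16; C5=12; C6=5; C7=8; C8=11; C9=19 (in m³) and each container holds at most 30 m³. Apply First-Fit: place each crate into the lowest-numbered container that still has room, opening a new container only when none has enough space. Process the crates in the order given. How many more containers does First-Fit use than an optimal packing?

First-Fit: [9,8,12] [20,5] [16,8] [11,19] → 4 containers.
Total size 108 m³; any packing needs at least ⌈108/30⌉ = 4 containers.
So 4 is already optimal.

0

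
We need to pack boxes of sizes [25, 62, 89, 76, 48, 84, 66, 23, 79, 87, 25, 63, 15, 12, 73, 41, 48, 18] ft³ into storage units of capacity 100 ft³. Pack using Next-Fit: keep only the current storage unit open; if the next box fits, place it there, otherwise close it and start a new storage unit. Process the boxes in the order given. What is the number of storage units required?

12

storage unit 1: place 25 ft³, 75 ft³ left
storage unit 1: place 62 ft³, 13 ft³ left
storage unit 2: place 89 ft³, 11 ft³ left
storage unit 3: place 76 ft³, 24 ft³ left
storage unit 4: place 48 ft³, 52 ft³ left
storage unit 5: place 84 ft³, 16 ft³ left
storage unit 6: place 66 ft³, 34 ft³ left
storage unit 6: place 23 ft³, 11 ft³ left
storage unit 7: place 79 ft³, 21 ft³ left
storage unit 8: place 87 ft³, 13 ft³ left
storage unit 9: place 25 ft³, 75 ft³ left
storage unit 9: place 63 ft³, 12 ft³ left
storage unit 10: place 15 ft³, 85 ft³ left
storage unit 10: place 12 ft³, 73 ft³ left
storage unit 10: place 73 ft³, 0 ft³ left
storage unit 11: place 41 ft³, 59 ft³ left
storage unit 11: place 48 ft³, 11 ft³ left
storage unit 12: place 18 ft³, 82 ft³ left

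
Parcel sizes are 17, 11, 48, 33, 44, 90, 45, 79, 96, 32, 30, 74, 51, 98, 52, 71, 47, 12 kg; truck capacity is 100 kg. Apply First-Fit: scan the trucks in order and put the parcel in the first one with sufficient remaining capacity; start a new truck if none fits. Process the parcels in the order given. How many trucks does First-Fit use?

11

17 kg → truck 1 (remaining 83 kg)
11 kg → truck 1 (remaining 72 kg)
48 kg → truck 1 (remaining 24 kg)
33 kg → truck 2 (remaining 67 kg)
44 kg → truck 2 (remaining 23 kg)
90 kg → truck 3 (remaining 10 kg)
45 kg → truck 4 (remaining 55 kg)
79 kg → truck 5 (remaining 21 kg)
96 kg → truck 6 (remaining 4 kg)
32 kg → truck 4 (remaining 23 kg)
30 kg → truck 7 (remaining 70 kg)
74 kg → truck 8 (remaining 26 kg)
51 kg → truck 7 (remaining 19 kg)
98 kg → truck 9 (remaining 2 kg)
52 kg → truck 10 (remaining 48 kg)
71 kg → truck 11 (remaining 29 kg)
47 kg → truck 10 (remaining 1 kg)
12 kg → truck 1 (remaining 12 kg)
Final trucks: [17,11,48,12] [33,44] [90] [45,32] [79] [96] [30,51] [74] [98] [52,47] [71].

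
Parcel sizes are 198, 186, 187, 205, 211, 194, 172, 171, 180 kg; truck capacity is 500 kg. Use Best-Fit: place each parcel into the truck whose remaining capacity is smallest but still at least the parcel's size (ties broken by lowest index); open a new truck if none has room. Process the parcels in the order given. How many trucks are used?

5

198 kg → truck 1 (remaining 302 kg)
186 kg → truck 1 (remaining 116 kg)
187 kg → truck 2 (remaining 313 kg)
205 kg → truck 2 (remaining 108 kg)
211 kg → truck 3 (remaining 289 kg)
194 kg → truck 3 (remaining 95 kg)
172 kg → truck 4 (remaining 328 kg)
171 kg → truck 4 (remaining 157 kg)
180 kg → truck 5 (remaining 320 kg)
Final trucks: [198,186] [187,205] [211,194] [172,171] [180].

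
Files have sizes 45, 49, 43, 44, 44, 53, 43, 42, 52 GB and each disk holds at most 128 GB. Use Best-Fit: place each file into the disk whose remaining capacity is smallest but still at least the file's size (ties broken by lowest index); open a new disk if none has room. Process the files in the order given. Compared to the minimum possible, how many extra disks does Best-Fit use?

Best-Fit: [45,49] [43,44] [44,53] [43,42] [52] → 5 disks.
Total size 415 GB; any packing needs at least ⌈415/128⌉ = 4 disks.
An optimal packing achieves that bound: [53,52] [49,45] [44,44] [43,43,42] → 4 disks.
Excess: 5 − 4 = 1.

1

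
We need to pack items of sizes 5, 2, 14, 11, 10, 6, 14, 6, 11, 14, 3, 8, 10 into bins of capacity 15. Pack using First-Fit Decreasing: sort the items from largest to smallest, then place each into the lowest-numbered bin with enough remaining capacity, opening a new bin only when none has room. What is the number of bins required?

Sorted descending: 14, 14, 14, 11, 11, 10, 10, 8, 6, 6, 5, 3, 2.
Put 14 in bin 1; 1 remain.
Put 14 in bin 2; 1 remain.
Put 14 in bin 3; 1 remain.
Put 11 in bin 4; 4 remain.
Put 11 in bin 5; 4 remain.
Put 10 in bin 6; 5 remain.
Put 10 in bin 7; 5 remain.
Put 8 in bin 8; 7 remain.
Put 6 in bin 8; 1 remain.
Put 6 in bin 9; 9 remain.
Put 5 in bin 6; 0 remain.
Put 3 in bin 4; 1 remain.
Put 2 in bin 5; 2 remain.
Final bins: [14] [14] [14] [11,3] [11,2] [10,5] [10] [8,6] [6].

9 bins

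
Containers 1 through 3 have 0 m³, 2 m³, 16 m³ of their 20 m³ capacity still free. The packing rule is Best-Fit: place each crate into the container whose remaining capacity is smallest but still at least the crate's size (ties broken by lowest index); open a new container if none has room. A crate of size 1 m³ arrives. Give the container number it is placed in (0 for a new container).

2

Containers with room: container 2 (2 m³), container 3 (16 m³).
Tightest fit is container 2 with 2 m³ free.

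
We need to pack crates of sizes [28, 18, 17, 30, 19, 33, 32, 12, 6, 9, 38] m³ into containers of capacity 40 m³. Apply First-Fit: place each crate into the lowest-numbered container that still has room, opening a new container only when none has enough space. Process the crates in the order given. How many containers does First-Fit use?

container 1: place 28 m³, 12 m³ left
container 2: place 18 m³, 22 m³ left
container 2: place 17 m³, 5 m³ left
container 3: place 30 m³, 10 m³ left
container 4: place 19 m³, 21 m³ left
container 5: place 33 m³, 7 m³ left
container 6: place 32 m³, 8 m³ left
container 1: place 12 m³, 0 m³ left
container 3: place 6 m³, 4 m³ left
container 4: place 9 m³, 12 m³ left
container 7: place 38 m³, 2 m³ left
Final containers: [28,12] [18,17] [30,6] [19,9] [33] [32] [38].

7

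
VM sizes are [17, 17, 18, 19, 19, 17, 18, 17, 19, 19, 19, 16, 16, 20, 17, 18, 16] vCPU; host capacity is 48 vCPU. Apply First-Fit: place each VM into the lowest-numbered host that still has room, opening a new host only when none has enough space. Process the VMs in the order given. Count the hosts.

9 hosts

17 vCPU → host 1 (remaining 31 vCPU)
17 vCPU → host 1 (remaining 14 vCPU)
18 vCPU → host 2 (remaining 30 vCPU)
19 vCPU → host 2 (remaining 11 vCPU)
19 vCPU → host 3 (remaining 29 vCPU)
17 vCPU → host 3 (remaining 12 vCPU)
18 vCPU → host 4 (remaining 30 vCPU)
17 vCPU → host 4 (remaining 13 vCPU)
19 vCPU → host 5 (remaining 29 vCPU)
19 vCPU → host 5 (remaining 10 vCPU)
19 vCPU → host 6 (remaining 29 vCPU)
16 vCPU → host 6 (remaining 13 vCPU)
16 vCPU → host 7 (remaining 32 vCPU)
20 vCPU → host 7 (remaining 12 vCPU)
17 vCPU → host 8 (remaining 31 vCPU)
18 vCPU → host 8 (remaining 13 vCPU)
16 vCPU → host 9 (remaining 32 vCPU)
Final hosts: [17,17] [18,19] [19,17] [18,17] [19,19] [19,16] [16,20] [17,18] [16].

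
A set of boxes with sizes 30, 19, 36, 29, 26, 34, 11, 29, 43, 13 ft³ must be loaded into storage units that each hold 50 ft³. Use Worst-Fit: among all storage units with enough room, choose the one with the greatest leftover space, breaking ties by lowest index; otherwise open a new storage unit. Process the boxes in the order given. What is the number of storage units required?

7

30 ft³ → storage unit 1 (remaining 20 ft³)
19 ft³ → storage unit 1 (remaining 1 ft³)
36 ft³ → storage unit 2 (remaining 14 ft³)
29 ft³ → storage unit 3 (remaining 21 ft³)
26 ft³ → storage unit 4 (remaining 24 ft³)
34 ft³ → storage unit 5 (remaining 16 ft³)
11 ft³ → storage unit 4 (remaining 13 ft³)
29 ft³ → storage unit 6 (remaining 21 ft³)
43 ft³ → storage unit 7 (remaining 7 ft³)
13 ft³ → storage unit 3 (remaining 8 ft³)
Final storage units: [30,19] [36] [29,13] [26,11] [34] [29] [43].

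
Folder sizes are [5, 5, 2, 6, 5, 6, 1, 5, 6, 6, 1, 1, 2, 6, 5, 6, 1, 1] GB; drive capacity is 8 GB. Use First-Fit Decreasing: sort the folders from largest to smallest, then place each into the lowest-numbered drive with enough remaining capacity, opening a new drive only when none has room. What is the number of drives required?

Sorted descending: 6, 6, 6, 6, 6, 6, 5, 5, 5, 5, 5, 2, 2, 1, 1, 1, 1, 1.
Put 6 GB in drive 1; 2 GB remain.
Put 6 GB in drive 2; 2 GB remain.
Put 6 GB in drive 3; 2 GB remain.
Put 6 GB in drive 4; 2 GB remain.
Put 6 GB in drive 5; 2 GB remain.
Put 6 GB in drive 6; 2 GB remain.
Put 5 GB in drive 7; 3 GB remain.
Put 5 GB in drive 8; 3 GB remain.
Put 5 GB in drive 9; 3 GB remain.
Put 5 GB in drive 10; 3 GB remain.
Put 5 GB in drive 11; 3 GB remain.
Put 2 GB in drive 1; 0 GB remain.
Put 2 GB in drive 2; 0 GB remain.
Put 1 GB in drive 3; 1 GB remain.
Put 1 GB in drive 3; 0 GB remain.
Put 1 GB in drive 4; 1 GB remain.
Put 1 GB in drive 4; 0 GB remain.
Put 1 GB in drive 5; 1 GB remain.

11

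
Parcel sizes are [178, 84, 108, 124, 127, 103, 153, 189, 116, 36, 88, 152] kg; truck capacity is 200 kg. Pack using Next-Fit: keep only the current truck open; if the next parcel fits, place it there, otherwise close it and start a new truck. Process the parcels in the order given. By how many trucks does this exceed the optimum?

1

Next-Fit: [178] [84,108] [124] [127] [103] [153] [189] [116,36] [88] [152] → 10 trucks.
9 parcels exceed 100 kg (half the capacity), and no two of those can share a truck, so at least 9 trucks are needed.
An optimal packing achieves that bound: [189] [178] [153,36] [152] [127] [124] [116,84] [108,88] [103] → 9 trucks.
Excess: 10 − 9 = 1.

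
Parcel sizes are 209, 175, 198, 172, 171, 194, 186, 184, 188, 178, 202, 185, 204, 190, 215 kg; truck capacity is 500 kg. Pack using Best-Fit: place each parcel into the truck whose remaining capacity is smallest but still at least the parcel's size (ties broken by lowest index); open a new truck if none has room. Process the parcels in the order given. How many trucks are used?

8

truck 1: place 209 kg, 291 kg left
truck 1: place 175 kg, 116 kg left
truck 2: place 198 kg, 302 kg left
truck 2: place 172 kg, 130 kg left
truck 3: place 171 kg, 329 kg left
truck 3: place 194 kg, 135 kg left
truck 4: place 186 kg, 314 kg left
truck 4: place 184 kg, 130 kg left
truck 5: place 188 kg, 312 kg left
truck 5: place 178 kg, 134 kg left
truck 6: place 202 kg, 298 kg left
truck 6: place 185 kg, 113 kg left
truck 7: place 204 kg, 296 kg left
truck 7: place 190 kg, 106 kg left
truck 8: place 215 kg, 285 kg left
Final trucks: [209,175] [198,172] [171,194] [186,184] [188,178] [202,185] [204,190] [215].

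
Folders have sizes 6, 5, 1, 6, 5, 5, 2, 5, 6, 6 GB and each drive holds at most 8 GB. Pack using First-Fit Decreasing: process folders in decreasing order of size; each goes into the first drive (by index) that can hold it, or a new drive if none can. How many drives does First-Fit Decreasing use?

8

Sorted descending: 6, 6, 6, 6, 5, 5, 5, 5, 2, 1.
Put 6 GB in drive 1; 2 GB remain.
Put 6 GB in drive 2; 2 GB remain.
Put 6 GB in drive 3; 2 GB remain.
Put 6 GB in drive 4; 2 GB remain.
Put 5 GB in drive 5; 3 GB remain.
Put 5 GB in drive 6; 3 GB remain.
Put 5 GB in drive 7; 3 GB remain.
Put 5 GB in drive 8; 3 GB remain.
Put 2 GB in drive 1; 0 GB remain.
Put 1 GB in drive 2; 1 GB remain.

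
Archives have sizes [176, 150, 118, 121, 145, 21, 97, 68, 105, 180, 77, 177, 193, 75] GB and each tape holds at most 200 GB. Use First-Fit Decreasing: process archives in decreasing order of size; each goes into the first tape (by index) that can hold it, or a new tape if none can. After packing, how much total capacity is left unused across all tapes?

297

Sorted descending: 193, 180, 177, 176, 150, 145, 121, 118, 105, 97, 77, 75, 68, 21.
193 GB → tape 1 (remaining 7 GB)
180 GB → tape 2 (remaining 20 GB)
177 GB → tape 3 (remaining 23 GB)
176 GB → tape 4 (remaining 24 GB)
150 GB → tape 5 (remaining 50 GB)
145 GB → tape 6 (remaining 55 GB)
121 GB → tape 7 (remaining 79 GB)
118 GB → tape 8 (remaining 82 GB)
105 GB → tape 9 (remaining 95 GB)
97 GB → tape 10 (remaining 103 GB)
77 GB → tape 7 (remaining 2 GB)
75 GB → tape 8 (remaining 7 GB)
68 GB → tape 9 (remaining 27 GB)
21 GB → tape 3 (remaining 2 GB)
10 tapes × 200 GB = 2000 GB; used 1703 GB; unused 297 GB.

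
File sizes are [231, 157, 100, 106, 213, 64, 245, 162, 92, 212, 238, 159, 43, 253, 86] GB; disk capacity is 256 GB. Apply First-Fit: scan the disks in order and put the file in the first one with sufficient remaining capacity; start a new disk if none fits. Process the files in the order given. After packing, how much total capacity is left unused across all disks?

231 GB → disk 1 (remaining 25 GB)
157 GB → disk 2 (remaining 99 GB)
100 GB → disk 3 (remaining 156 GB)
106 GB → disk 3 (remaining 50 GB)
213 GB → disk 4 (remaining 43 GB)
64 GB → disk 2 (remaining 35 GB)
245 GB → disk 5 (remaining 11 GB)
162 GB → disk 6 (remaining 94 GB)
92 GB → disk 6 (remaining 2 GB)
212 GB → disk 7 (remaining 44 GB)
238 GB → disk 8 (remaining 18 GB)
159 GB → disk 9 (remaining 97 GB)
43 GB → disk 3 (remaining 7 GB)
253 GB → disk 10 (remaining 3 GB)
86 GB → disk 9 (remaining 11 GB)
10 disks × 256 GB = 2560 GB; used 2361 GB; unused 199 GB.

199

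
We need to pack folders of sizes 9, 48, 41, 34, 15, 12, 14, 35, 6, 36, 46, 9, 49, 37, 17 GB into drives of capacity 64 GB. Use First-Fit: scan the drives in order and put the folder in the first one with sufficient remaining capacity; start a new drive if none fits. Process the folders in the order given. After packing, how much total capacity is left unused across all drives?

104

9 GB → drive 1 (remaining 55 GB)
48 GB → drive 1 (remaining 7 GB)
41 GB → drive 2 (remaining 23 GB)
34 GB → drive 3 (remaining 30 GB)
15 GB → drive 2 (remaining 8 GB)
12 GB → drive 3 (remaining 18 GB)
14 GB → drive 3 (remaining 4 GB)
35 GB → drive 4 (remaining 29 GB)
6 GB → drive 1 (remaining 1 GB)
36 GB → drive 5 (remaining 28 GB)
46 GB → drive 6 (remaining 18 GB)
9 GB → drive 4 (remaining 20 GB)
49 GB → drive 7 (remaining 15 GB)
37 GB → drive 8 (remaining 27 GB)
17 GB → drive 4 (remaining 3 GB)
8 drives × 64 GB = 512 GB; used 408 GB; unused 104 GB.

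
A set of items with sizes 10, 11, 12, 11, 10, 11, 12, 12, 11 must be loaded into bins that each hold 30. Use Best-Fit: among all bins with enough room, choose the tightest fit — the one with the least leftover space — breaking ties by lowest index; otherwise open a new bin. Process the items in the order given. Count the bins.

5

10 → bin 1 (remaining 20)
11 → bin 1 (remaining 9)
12 → bin 2 (remaining 18)
11 → bin 2 (remaining 7)
10 → bin 3 (remaining 20)
11 → bin 3 (remaining 9)
12 → bin 4 (remaining 18)
12 → bin 4 (remaining 6)
11 → bin 5 (remaining 19)
Final bins: [10,11] [12,11] [10,11] [12,12] [11].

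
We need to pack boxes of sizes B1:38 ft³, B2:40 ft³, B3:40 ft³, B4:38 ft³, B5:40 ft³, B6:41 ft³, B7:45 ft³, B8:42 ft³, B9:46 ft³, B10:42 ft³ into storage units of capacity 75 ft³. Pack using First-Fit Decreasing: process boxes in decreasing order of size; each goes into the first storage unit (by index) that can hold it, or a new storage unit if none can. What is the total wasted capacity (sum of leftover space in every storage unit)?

338

Sorted descending: 46, 45, 42, 42, 41, 40, 40, 40, 38, 38.
storage unit 1: place 46 ft³, 29 ft³ left
storage unit 2: place 45 ft³, 30 ft³ left
storage unit 3: place 42 ft³, 33 ft³ left
storage unit 4: place 42 ft³, 33 ft³ left
storage unit 5: place 41 ft³, 34 ft³ left
storage unit 6: place 40 ft³, 35 ft³ left
storage unit 7: place 40 ft³, 35 ft³ left
storage unit 8: place 40 ft³, 35 ft³ left
storage unit 9: place 38 ft³, 37 ft³ left
storage unit 10: place 38 ft³, 37 ft³ left
10 storage units × 75 ft³ = 750 ft³; used 412 ft³; unused 338 ft³.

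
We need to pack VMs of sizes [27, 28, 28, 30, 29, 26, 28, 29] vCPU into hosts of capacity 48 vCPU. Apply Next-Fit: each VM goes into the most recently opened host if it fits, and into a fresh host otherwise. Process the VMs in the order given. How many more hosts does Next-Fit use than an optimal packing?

0

Next-Fit: [27] [28] [28] [30] [29] [26] [28] [29] → 8 hosts.
8 VMs exceed 24 vCPU (half the capacity), and no two of those can share a host, so at least 8 hosts are needed.
So 8 is already optimal.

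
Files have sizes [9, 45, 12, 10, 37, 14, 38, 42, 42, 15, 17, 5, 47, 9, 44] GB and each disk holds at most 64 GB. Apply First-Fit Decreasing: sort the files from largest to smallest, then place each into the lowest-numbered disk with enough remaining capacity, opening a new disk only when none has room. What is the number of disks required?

7

Sorted descending: 47, 45, 44, 42, 42, 38, 37, 17, 15, 14, 12, 10, 9, 9, 5.
disk 1: place 47 GB, 17 GB left
disk 2: place 45 GB, 19 GB left
disk 3: place 44 GB, 20 GB left
disk 4: place 42 GB, 22 GB left
disk 5: place 42 GB, 22 GB left
disk 6: place 38 GB, 26 GB left
disk 7: place 37 GB, 27 GB left
disk 1: place 17 GB, 0 GB left
disk 2: place 15 GB, 4 GB left
disk 3: place 14 GB, 6 GB left
disk 4: place 12 GB, 10 GB left
disk 4: place 10 GB, 0 GB left
disk 5: place 9 GB, 13 GB left
disk 5: place 9 GB, 4 GB left
disk 3: place 5 GB, 1 GB left
Final disks: [47,17] [45,15] [44,14,5] [42,12,10] [42,9,9] [38] [37].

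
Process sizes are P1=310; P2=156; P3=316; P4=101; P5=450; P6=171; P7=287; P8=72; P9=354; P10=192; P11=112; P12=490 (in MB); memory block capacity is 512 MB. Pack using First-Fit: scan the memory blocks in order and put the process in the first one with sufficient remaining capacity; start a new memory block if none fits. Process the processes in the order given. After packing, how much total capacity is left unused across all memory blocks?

573

memory block 1: place P1 (310 MB), 202 MB left
memory block 1: place P2 (156 MB), 46 MB left
memory block 2: place P3 (316 MB), 196 MB left
memory block 2: place P4 (101 MB), 95 MB left
memory block 3: place P5 (450 MB), 62 MB left
memory block 4: place P6 (171 MB), 341 MB left
memory block 4: place P7 (287 MB), 54 MB left
memory block 2: place P8 (72 MB), 23 MB left
memory block 5: place P9 (354 MB), 158 MB left
memory block 6: place P10 (192 MB), 320 MB left
memory block 5: place P11 (112 MB), 46 MB left
memory block 7: place P12 (490 MB), 22 MB left
7 memory blocks × 512 MB = 3584 MB; used 3011 MB; unused 573 MB.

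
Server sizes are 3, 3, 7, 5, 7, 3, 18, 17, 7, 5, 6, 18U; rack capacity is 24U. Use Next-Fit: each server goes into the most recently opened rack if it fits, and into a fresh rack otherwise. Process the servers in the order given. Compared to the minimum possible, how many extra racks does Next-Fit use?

1

Next-Fit: [3,3,7,5] [7,3] [18] [17,7] [5,6] [18] → 6 racks.
Total size 99U; any packing needs at least ⌈99/24⌉ = 5 racks.
An optimal packing achieves that bound: [18,6] [18,5] [17,7] [7,7,5,3] [3,3] → 5 racks.
Excess: 6 − 5 = 1.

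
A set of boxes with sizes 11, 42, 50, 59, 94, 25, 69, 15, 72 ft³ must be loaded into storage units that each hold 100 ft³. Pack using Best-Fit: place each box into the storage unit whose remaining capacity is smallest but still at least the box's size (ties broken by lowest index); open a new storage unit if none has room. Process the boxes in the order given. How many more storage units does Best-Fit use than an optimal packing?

1

Best-Fit: [11,42] [50] [59,25,15] [94] [69] [72] → 6 storage units.
Total size 437 ft³; any packing needs at least ⌈437/100⌉ = 5 storage units.
An optimal packing achieves that bound: [94] [72,25] [69,15,11] [59] [50,42] → 5 storage units.
Excess: 6 − 5 = 1.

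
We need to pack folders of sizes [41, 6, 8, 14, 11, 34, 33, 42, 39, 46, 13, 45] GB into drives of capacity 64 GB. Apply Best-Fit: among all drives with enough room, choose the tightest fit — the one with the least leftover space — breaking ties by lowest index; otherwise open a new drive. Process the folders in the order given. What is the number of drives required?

7 drives

drive 1: place 41 GB, 23 GB left
drive 1: place 6 GB, 17 GB left
drive 1: place 8 GB, 9 GB left
drive 2: place 14 GB, 50 GB left
drive 2: place 11 GB, 39 GB left
drive 2: place 34 GB, 5 GB left
drive 3: place 33 GB, 31 GB left
drive 4: place 42 GB, 22 GB left
drive 5: place 39 GB, 25 GB left
drive 6: place 46 GB, 18 GB left
drive 6: place 13 GB, 5 GB left
drive 7: place 45 GB, 19 GB left
Final drives: [41,6,8] [14,11,34] [33] [42] [39] [46,13] [45].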